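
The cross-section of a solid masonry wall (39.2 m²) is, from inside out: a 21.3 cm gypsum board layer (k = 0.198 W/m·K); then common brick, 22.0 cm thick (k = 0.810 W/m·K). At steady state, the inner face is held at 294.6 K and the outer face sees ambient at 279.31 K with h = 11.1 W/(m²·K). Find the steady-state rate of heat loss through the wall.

Q = 417 W

Series thermal resistances, inner to outer:
  R_gypsum board = L/(kA) = 0.213/(0.198·39.2) = 0.02744 K/W
  R_common brick = L/(kA) = 0.220/(0.810·39.2) = 0.006929 K/W
  R_conv,out = 1/(hA) = 1/(11.1·39.2) = 0.002298 K/W
ΣR = 0.02744 + 0.006929 + 0.002298 = 0.03667 K/W
Q = ΔT/ΣR = (294.6 K − 279.31 K)/0.03667 = 417 W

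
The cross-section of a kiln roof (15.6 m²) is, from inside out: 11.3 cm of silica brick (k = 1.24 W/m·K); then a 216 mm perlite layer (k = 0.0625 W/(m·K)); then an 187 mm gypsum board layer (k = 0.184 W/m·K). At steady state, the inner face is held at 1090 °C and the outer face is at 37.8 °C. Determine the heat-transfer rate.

Treat each layer as a resistance in series:
  R_silica brick = L/(kA) = 0.113/(1.24·15.6) = 0.005842 K/W
  R_perlite = L/(kA) = 0.216/(0.0625·15.6) = 0.2215 K/W
  R_gypsum board = L/(kA) = 0.187/(0.184·15.6) = 0.06515 K/W
ΣR = 0.005842 + 0.2215 + 0.06515 = 0.2925 K/W
Q = ΔT/ΣR = (1090 °C − 37.8 °C)/0.2925 = 3600 W

Q = 3.60 kW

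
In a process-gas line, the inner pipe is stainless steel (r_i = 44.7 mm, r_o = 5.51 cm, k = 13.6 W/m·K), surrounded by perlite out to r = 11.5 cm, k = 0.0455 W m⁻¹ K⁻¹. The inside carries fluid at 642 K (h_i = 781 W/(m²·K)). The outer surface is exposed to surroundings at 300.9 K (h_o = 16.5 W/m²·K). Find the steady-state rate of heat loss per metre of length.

Series thermal resistances, inner to outer:
  R'_conv,in = 1/(2πr h) = 1/(2π·0.0447·781) = 0.004559 m·K/W
  R'_stainless steel = ln(0.0551/0.0447)/(2πk) = 0.2092/(2π·13.6) = 0.002448 m·K/W
  R'_perlite = ln(0.115/0.0551)/(2πk) = 0.7358/(2π·0.0455) = 2.574 m·K/W
  R'_conv,out = 1/(2πr h) = 1/(2π·0.115·16.5) = 0.08388 m·K/W
ΣR = 0.004559 + 0.002448 + 2.574 + 0.08388 = 2.665 m·K/W
Q' = ΔT/ΣR = (642 K − 300.9 K)/2.665 = 128 W/m

Q' = 128 W/m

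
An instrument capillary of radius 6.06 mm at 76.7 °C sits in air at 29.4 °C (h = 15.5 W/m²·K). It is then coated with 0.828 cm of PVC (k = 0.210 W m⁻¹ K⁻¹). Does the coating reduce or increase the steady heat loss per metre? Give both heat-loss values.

Critical radius for a cylinder: r_cr = k/h = 0.0135 m = 1.35 cm.
Outer radius after coating: r₂ = 0.00606 + 0.00828 = 0.01434 m.
r₁ < r_cr < r₂: heat loss rises to a maximum at r_cr then falls. Whether the coating helps depends on whether Q(r₂) has dropped back below Q(r₁).
Bare: R = 1/(2πr₁h) = 1.694 m·K/W; Q = 47.3/1.694 = 27.9 W/m.
Coated: R = R_cond + R_conv = 1.369 m·K/W; Q = 47.3/1.369 = 34.6 W/m.

increases: 27.9 → 34.6 W/m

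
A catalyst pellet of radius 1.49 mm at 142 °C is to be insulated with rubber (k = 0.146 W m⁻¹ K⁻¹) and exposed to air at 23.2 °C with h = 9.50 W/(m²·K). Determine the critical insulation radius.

r_cr = 3.07 cm

For a sphere, r_cr = 2k_ins/h = 2·0.146/9.50 = 0.0307 m = 3.07 cm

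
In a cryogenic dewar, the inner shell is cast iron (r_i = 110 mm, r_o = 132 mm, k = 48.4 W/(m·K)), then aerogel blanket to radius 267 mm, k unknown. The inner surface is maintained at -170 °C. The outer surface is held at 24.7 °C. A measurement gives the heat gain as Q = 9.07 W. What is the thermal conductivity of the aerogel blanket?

k = 0.0142 W/m·K

ΣR = ΔT/Q = |-170 − 24.7|/9.07 = 21.47 K/W
Known resistances:
  R_cast iron = (1/0.110 − 1/0.132)/(4πk) = 1.515/(4π·48.4) = 0.002491 K/W
R_aerogel blanket = ΣR − ΣR_known = 21.47 − 0.002491 = 21.47 K/W
(1/r₁−1/r₂)/(4πk) = 21.47 ⇒ k = 3.830/(4π·21.47) = 0.0142 W/m·K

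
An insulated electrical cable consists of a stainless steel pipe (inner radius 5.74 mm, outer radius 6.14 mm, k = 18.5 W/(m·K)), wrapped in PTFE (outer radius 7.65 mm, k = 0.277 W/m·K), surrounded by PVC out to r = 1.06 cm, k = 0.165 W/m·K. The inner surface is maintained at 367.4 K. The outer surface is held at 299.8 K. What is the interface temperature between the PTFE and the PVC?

T = 348.0 K

Treat each layer as a resistance in series:
  R'_stainless steel = ln(0.00614/0.00574)/(2πk) = 0.06737/(2π·18.5) = 5.795×10^-4 m·K/W
  R'_PTFE = ln(0.00765/0.00614)/(2πk) = 0.2199/(2π·0.277) = 0.1263 m·K/W
  R'_PVC = ln(0.0106/0.00765)/(2πk) = 0.3261/(2π·0.165) = 0.3146 m·K/W
ΣR = 5.795×10^-4 + 0.1263 + 0.3146 = 0.4415 m·K/W
Q' = ΔT/ΣR = (367.4 K − 299.8 K)/0.4415 = 153.1 W/m
From the inner boundary to the PTFE/PVC interface, ΣR_partial = 0.1269 m·K/W.
T_interface = T_in − Q'·ΣR_partial = 367.4 K − (153.1)(0.1269) = 348.0 K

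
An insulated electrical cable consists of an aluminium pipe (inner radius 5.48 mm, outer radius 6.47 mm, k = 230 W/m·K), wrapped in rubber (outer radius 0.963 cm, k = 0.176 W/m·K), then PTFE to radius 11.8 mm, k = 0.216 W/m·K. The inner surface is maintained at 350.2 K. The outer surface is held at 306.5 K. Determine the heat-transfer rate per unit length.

Q' = 85.8 W/m

Series thermal resistances, inner to outer:
  R'_aluminium = ln(0.00647/0.00548)/(2πk) = 0.1661/(2π·230) = 1.149×10^-4 m·K/W
  R'_rubber = ln(0.00963/0.00647)/(2πk) = 0.3977/(2π·0.176) = 0.3596 m·K/W
  R'_PTFE = ln(0.0118/0.00963)/(2πk) = 0.2032/(2π·0.216) = 0.1497 m·K/W
ΣR = 1.149×10^-4 + 0.3596 + 0.1497 = 0.5094 m·K/W
Q' = ΔT/ΣR = (350.2 K − 306.5 K)/0.5094 = 85.8 W/m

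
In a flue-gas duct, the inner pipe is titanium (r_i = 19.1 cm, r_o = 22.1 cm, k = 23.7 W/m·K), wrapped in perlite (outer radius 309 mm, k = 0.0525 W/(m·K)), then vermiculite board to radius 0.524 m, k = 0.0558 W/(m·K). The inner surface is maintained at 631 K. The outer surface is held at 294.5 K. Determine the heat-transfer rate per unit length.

Series thermal resistances, inner to outer:
  R'_titanium = ln(0.221/0.191)/(2πk) = 0.1459/(2π·23.7) = 9.797×10^-4 m·K/W
  R'_perlite = ln(0.309/0.221)/(2πk) = 0.3352/(2π·0.0525) = 1.016 m·K/W
  R'_vermiculite board = ln(0.524/0.309)/(2πk) = 0.5282/(2π·0.0558) = 1.506 m·K/W
ΣR = 9.797×10^-4 + 1.016 + 1.506 = 2.523 m·K/W
Q' = ΔT/ΣR = (631 K − 294.5 K)/2.523 = 133 W/m

Q' = 133 W/m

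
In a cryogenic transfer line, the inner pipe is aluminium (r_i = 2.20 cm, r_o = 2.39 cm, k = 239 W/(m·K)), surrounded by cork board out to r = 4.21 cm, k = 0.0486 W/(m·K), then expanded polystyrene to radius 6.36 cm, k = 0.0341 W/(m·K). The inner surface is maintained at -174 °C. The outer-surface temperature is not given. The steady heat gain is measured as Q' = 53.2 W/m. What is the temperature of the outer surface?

T_out = 27.1 °C

Sum the resistances:
  R'_aluminium = ln(0.0239/0.0220)/(2πk) = 0.08284/(2π·239) = 5.516×10^-5 m·K/W
  R'_cork board = ln(0.0421/0.0239)/(2πk) = 0.5662/(2π·0.0486) = 1.854 m·K/W
  R'_expanded polystyrene = ln(0.0636/0.0421)/(2πk) = 0.4126/(2π·0.0341) = 1.926 m·K/W
ΣR = 3.780 m·K/W
ΔT = Q'·ΣR = 53.2 × 3.780 = 201.1 K
Heat flows inward, so T_out = T_in + ΔT = -174 + 201.1 = 27.1 °C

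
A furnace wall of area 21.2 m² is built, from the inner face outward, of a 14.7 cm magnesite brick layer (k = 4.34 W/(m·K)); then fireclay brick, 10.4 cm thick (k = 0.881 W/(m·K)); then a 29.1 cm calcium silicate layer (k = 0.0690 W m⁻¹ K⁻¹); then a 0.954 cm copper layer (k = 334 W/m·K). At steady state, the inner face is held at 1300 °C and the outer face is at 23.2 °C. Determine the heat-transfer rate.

Q = 6.20 kW

Resistance network (inner→outer):
  R_magnesite brick = L/(kA) = 0.147/(4.34·21.2) = 0.001598 K/W
  R_fireclay brick = L/(kA) = 0.104/(0.881·21.2) = 0.005568 K/W
  R_calcium silicate = L/(kA) = 0.291/(0.0690·21.2) = 0.1989 K/W
  R_copper = L/(kA) = 0.00954/(334·21.2) = 1.347×10^-6 K/W
ΣR = 0.001598 + 0.005568 + 0.1989 + 1.347×10^-6 = 0.2061 K/W
Q = ΔT/ΣR = (1300 °C − 23.2 °C)/0.2061 = 6200 W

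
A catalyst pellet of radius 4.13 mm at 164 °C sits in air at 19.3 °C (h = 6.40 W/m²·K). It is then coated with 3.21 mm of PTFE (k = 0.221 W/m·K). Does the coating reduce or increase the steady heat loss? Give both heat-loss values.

Critical radius for a sphere: r_cr = 2k/h = 0.0691 m = 6.91 cm.
Outer radius after coating: r₂ = 0.00413 + 0.00321 = 0.00734 m.
Since r₁ < r_cr and r₂ ≤ r_cr, the coating moves toward the maximum at r_cr — heat loss rises.
Bare: R = 1/(4πr₁²h) = 729.0 K/W; Q = 144.7/729.0 = 0.198 W.
Coated: R = R_cond + R_conv = 268.9 K/W; Q = 144.7/268.9 = 0.538 W.

increases: 0.198 → 0.538 W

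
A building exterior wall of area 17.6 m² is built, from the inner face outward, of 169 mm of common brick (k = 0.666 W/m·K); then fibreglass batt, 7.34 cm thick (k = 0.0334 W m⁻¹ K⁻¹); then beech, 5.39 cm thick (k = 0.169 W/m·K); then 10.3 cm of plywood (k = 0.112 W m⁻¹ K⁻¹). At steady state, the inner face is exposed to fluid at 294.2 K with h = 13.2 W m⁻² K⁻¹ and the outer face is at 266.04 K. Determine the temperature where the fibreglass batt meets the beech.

Resistance network (inner→outer):
  R_conv,in = 1/(hA) = 1/(13.2·17.6) = 0.004304 K/W
  R_common brick = L/(kA) = 0.169/(0.666·17.6) = 0.01442 K/W
  R_fibreglass batt = L/(kA) = 0.0734/(0.0334·17.6) = 0.1249 K/W
  R_beech = L/(kA) = 0.0539/(0.169·17.6) = 0.01812 K/W
  R_plywood = L/(kA) = 0.103/(0.112·17.6) = 0.05225 K/W
ΣR = 0.004304 + 0.01442 + 0.1249 + 0.01812 + 0.05225 = 0.2140 K/W
Q = ΔT/ΣR = (294.2 K − 266.04 K)/0.2140 = 131.6 W
From the inner boundary to the fibreglass batt/beech interface, ΣR_partial = 0.1436 K/W.
T_interface = T_in − Q·ΣR_partial = 294.2 K − (131.6)(0.1436) = 275.30 K

T = 275.30 K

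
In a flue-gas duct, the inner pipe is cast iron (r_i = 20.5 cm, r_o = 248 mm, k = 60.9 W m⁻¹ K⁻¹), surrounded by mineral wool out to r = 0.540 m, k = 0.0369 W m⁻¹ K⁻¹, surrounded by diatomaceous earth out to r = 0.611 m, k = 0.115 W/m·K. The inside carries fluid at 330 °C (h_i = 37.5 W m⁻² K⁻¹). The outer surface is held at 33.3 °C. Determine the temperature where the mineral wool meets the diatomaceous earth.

T = 47.6 °C

Series thermal resistances, inner to outer:
  R'_conv,in = 1/(2πr h) = 1/(2π·0.205·37.5) = 0.02070 m·K/W
  R'_cast iron = ln(0.248/0.205)/(2πk) = 0.1904/(2π·60.9) = 4.976×10^-4 m·K/W
  R'_mineral wool = ln(0.540/0.248)/(2πk) = 0.7781/(2π·0.0369) = 3.356 m·K/W
  R'_diatomaceous earth = ln(0.611/0.540)/(2πk) = 0.1235/(2π·0.115) = 0.1710 m·K/W
ΣR = 0.02070 + 4.976×10^-4 + 3.356 + 0.1710 = 3.548 m·K/W
Q' = ΔT/ΣR = (330 °C − 33.3 °C)/3.548 = 83.62 W/m
From the inner boundary to the mineral wool/diatomaceous earth interface, ΣR_partial = 3.377 m·K/W.
T_interface = T_in − Q'·ΣR_partial = 330 °C − (83.62)(3.377) = 47.6 °C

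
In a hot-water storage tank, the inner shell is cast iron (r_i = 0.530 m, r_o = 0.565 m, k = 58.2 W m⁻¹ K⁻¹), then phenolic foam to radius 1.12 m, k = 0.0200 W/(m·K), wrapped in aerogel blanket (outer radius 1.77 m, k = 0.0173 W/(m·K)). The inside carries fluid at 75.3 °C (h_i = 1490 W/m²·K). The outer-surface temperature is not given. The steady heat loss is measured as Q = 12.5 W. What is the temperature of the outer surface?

T_out = 12.8 °C

Series resistances:
  R_conv,in = 1/(4πr²h) = 1/(4π·0.530²·1490) = 1.901×10^-4 K/W
  R_cast iron = (1/0.530 − 1/0.565)/(4πk) = 0.1169/(4π·58.2) = 1.598×10^-4 K/W
  R_phenolic foam = (1/0.565 − 1/1.12)/(4πk) = 0.8771/(4π·0.0200) = 3.490 K/W
  R_aerogel blanket = (1/1.12 − 1/1.77)/(4πk) = 0.3279/(4π·0.0173) = 1.508 K/W
ΣR = 4.998 K/W
ΔT = Q·ΣR = 12.5 × 4.998 = 62.48 K
Heat flows outward, so T_out = T_in − ΔT = 75.3 − 62.48 = 12.8 °C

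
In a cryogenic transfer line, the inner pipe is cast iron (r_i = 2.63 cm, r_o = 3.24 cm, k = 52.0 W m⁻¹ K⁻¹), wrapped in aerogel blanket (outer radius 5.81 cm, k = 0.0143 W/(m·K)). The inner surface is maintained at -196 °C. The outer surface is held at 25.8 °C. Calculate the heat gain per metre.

Series thermal resistances, inner to outer:
  R'_cast iron = ln(0.0324/0.0263)/(2πk) = 0.2086/(2π·52.0) = 6.384×10^-4 m·K/W
  R'_aerogel blanket = ln(0.0581/0.0324)/(2πk) = 0.5840/(2π·0.0143) = 6.500 m·K/W
ΣR = 6.384×10^-4 + 6.500 = 6.501 m·K/W
Q' = ΔT/ΣR = (-196 °C − 25.8 °C)/6.501 = -34.1 W/m
(Negative Q' ⇒ heat flows inward; heat gain = 34.1 W/m.)

Q' = 34.1 W/m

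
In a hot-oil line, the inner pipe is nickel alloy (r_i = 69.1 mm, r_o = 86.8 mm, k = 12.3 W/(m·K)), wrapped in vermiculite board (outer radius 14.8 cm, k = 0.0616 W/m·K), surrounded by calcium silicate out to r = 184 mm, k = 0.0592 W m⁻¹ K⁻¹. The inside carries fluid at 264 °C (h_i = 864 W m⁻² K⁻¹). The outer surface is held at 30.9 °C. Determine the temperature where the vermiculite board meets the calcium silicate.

Treat each layer as a resistance in series:
  R'_conv,in = 1/(2πr h) = 1/(2π·0.0691·864) = 0.002666 m·K/W
  R'_nickel alloy = ln(0.0868/0.0691)/(2πk) = 0.2281/(2π·12.3) = 0.002951 m·K/W
  R'_vermiculite board = ln(0.148/0.0868)/(2πk) = 0.5336/(2π·0.0616) = 1.379 m·K/W
  R'_calcium silicate = ln(0.184/0.148)/(2πk) = 0.2177/(2π·0.0592) = 0.5853 m·K/W
ΣR = 0.002666 + 0.002951 + 1.379 + 0.5853 = 1.970 m·K/W
Q' = ΔT/ΣR = (264 °C − 30.9 °C)/1.970 = 118.3 W/m
From the inner boundary to the vermiculite board/calcium silicate interface, ΣR_partial = 1.385 m·K/W.
T_interface = T_in − Q'·ΣR_partial = 264 °C − (118.3)(1.385) = 100 °C

T = 100 °C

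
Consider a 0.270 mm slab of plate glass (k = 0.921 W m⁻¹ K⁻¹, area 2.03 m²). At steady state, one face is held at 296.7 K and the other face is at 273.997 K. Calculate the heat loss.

Q = 157 kW

Q = kA·ΔT/L = 0.921 × 2.03 × |296.7 K − 273.997 K| / 2.70×10^-4 = 1.57×10^5 W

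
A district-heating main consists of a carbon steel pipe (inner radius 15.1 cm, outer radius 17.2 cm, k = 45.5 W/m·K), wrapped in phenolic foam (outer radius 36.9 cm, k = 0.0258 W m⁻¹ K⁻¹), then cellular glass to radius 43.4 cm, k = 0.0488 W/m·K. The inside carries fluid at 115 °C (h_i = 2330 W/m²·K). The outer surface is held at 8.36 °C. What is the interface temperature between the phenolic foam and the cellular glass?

Treat each layer as a resistance in series:
  R'_conv,in = 1/(2πr h) = 1/(2π·0.151·2330) = 4.524×10^-4 m·K/W
  R'_carbon steel = ln(0.172/0.151)/(2πk) = 0.1302/(2π·45.5) = 4.555×10^-4 m·K/W
  R'_phenolic foam = ln(0.369/0.172)/(2πk) = 0.7633/(2π·0.0258) = 4.709 m·K/W
  R'_cellular glass = ln(0.434/0.369)/(2πk) = 0.1622/(2π·0.0488) = 0.5292 m·K/W
ΣR = 4.524×10^-4 + 4.555×10^-4 + 4.709 + 0.5292 = 5.239 m·K/W
Q' = ΔT/ΣR = (115 °C − 8.36 °C)/5.239 = 20.36 W/m
From the inner boundary to the phenolic foam/cellular glass interface, ΣR_partial = 4.710 m·K/W.
T_interface = T_in − Q'·ΣR_partial = 115 °C − (20.36)(4.710) = 19.1 °C

T = 19.1 °C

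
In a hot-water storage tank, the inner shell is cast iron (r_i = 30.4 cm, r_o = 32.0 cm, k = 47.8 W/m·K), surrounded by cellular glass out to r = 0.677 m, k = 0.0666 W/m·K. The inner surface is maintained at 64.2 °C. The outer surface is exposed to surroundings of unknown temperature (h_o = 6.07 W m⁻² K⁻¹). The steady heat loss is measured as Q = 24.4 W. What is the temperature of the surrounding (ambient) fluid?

T_out = 15.5 °C

Series resistances:
  R_cast iron = (1/0.304 − 1/0.320)/(4πk) = 0.1645/(4π·47.8) = 2.738×10^-4 K/W
  R_cellular glass = (1/0.320 − 1/0.677)/(4πk) = 1.648/(4π·0.0666) = 1.969 K/W
  R_conv,out = 1/(4πr²h) = 1/(4π·0.677²·6.07) = 0.02860 K/W
ΣR = 1.998 K/W
ΔT = Q·ΣR = 24.4 × 1.998 = 48.75 K
Heat flows outward, so T_out = T_in − ΔT = 64.2 − 48.75 = 15.5 °C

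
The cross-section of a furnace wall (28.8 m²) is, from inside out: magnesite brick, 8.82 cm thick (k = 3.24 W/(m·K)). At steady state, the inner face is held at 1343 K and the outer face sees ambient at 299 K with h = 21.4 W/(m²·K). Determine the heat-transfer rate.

Treat each layer as a resistance in series:
  R_magnesite brick = L/(kA) = 0.0882/(3.24·28.8) = 9.452×10^-4 K/W
  R_conv,out = 1/(hA) = 1/(21.4·28.8) = 0.001623 K/W
ΣR = 9.452×10^-4 + 0.001623 = 0.002568 K/W
Q = ΔT/ΣR = (1343 K − 299 K)/0.002568 = 4.07×10^5 W

Q = 407 kW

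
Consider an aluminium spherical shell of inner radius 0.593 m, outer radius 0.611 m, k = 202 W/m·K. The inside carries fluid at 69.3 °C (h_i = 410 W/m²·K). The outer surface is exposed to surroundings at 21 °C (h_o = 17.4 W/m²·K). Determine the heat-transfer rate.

Treat each layer as a resistance in series:
  R_conv,in = 1/(4πr²h) = 1/(4π·0.593²·410) = 5.519×10^-4 K/W
  R_aluminium = (1/0.593 − 1/0.611)/(4πk) = 0.04968/(4π·202) = 1.957×10^-5 K/W
  R_conv,out = 1/(4πr²h) = 1/(4π·0.611²·17.4) = 0.01225 K/W
ΣR = 5.519×10^-4 + 1.957×10^-5 + 0.01225 = 0.01282 K/W
Q = ΔT/ΣR = (69.3 °C − 21 °C)/0.01282 = 3770 W

Q = 3770 W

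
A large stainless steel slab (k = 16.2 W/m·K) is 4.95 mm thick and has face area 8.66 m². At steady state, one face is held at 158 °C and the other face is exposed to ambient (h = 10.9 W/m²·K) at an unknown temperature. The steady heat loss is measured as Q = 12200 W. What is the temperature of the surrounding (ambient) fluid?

Series resistances:
  R_stainless steel = L/(kA) = 0.00495/(16.2·8.66) = 3.528×10^-5 K/W
  R_conv,out = 1/(hA) = 1/(10.9·8.66) = 0.01059 K/W
ΣR = 0.01063 K/W
ΔT = Q·ΣR = 12200 × 0.01063 = 129.7 K
Heat flows outward, so T_out = T_in − ΔT = 158 − 129.7 = 28.3 °C

T_out = 28.3 °C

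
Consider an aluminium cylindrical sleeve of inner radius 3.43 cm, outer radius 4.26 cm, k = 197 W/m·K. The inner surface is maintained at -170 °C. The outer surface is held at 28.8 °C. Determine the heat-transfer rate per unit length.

Q' = 1140 kW/m

Q' = 2πk·ΔT/ln(r₂/r₁) = 2π × 197 × 198.8 / ln(0.0426/0.0343) = 1.14×10^6 W/m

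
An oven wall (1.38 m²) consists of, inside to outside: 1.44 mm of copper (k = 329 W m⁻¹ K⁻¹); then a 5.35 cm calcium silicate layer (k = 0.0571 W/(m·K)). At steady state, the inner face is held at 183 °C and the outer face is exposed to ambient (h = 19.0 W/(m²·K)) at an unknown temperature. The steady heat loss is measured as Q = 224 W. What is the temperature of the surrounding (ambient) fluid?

Series resistances:
  R_copper = L/(kA) = 0.00144/(329·1.38) = 3.172×10^-6 K/W
  R_calcium silicate = L/(kA) = 0.0535/(0.0571·1.38) = 0.6790 K/W
  R_conv,out = 1/(hA) = 1/(19.0·1.38) = 0.03814 K/W
ΣR = 0.7171 K/W
ΔT = Q·ΣR = 224 × 0.7171 = 160.6 K
Heat flows outward, so T_out = T_in − ΔT = 183 − 160.6 = 22.4 °C

T_out = 22.4 °C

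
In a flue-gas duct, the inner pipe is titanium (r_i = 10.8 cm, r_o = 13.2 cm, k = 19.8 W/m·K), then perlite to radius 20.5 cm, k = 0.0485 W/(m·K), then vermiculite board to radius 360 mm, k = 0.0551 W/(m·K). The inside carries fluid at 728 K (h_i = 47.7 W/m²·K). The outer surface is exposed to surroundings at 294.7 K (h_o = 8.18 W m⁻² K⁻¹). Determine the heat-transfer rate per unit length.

Treat each layer as a resistance in series:
  R'_conv,in = 1/(2πr h) = 1/(2π·0.108·47.7) = 0.03089 m·K/W
  R'_titanium = ln(0.132/0.108)/(2πk) = 0.2007/(2π·19.8) = 0.001613 m·K/W
  R'_perlite = ln(0.205/0.132)/(2πk) = 0.4402/(2π·0.0485) = 1.445 m·K/W
  R'_vermiculite board = ln(0.360/0.205)/(2πk) = 0.5631/(2π·0.0551) = 1.626 m·K/W
  R'_conv,out = 1/(2πr h) = 1/(2π·0.360·8.18) = 0.05405 m·K/W
ΣR = 0.03089 + 0.001613 + 1.445 + 1.626 + 0.05405 = 3.158 m·K/W
Q' = ΔT/ΣR = (728 K − 294.7 K)/3.158 = 137 W/m

Q' = 137 W/m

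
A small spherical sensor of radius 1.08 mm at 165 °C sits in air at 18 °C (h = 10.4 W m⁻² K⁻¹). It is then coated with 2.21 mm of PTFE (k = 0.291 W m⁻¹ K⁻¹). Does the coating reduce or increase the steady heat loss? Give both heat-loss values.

increases: 0.0224 → 0.168 W

Critical radius for a sphere: r_cr = 2k/h = 0.0560 m = 5.60 cm.
Outer radius after coating: r₂ = 0.00108 + 0.00221 = 0.00329 m.
Since r₁ < r_cr and r₂ ≤ r_cr, the coating moves toward the maximum at r_cr — heat loss rises.
Bare: R = 1/(4πr₁²h) = 6560 K/W; Q = 147/6560 = 0.0224 W.
Coated: R = R_cond + R_conv = 877.0 K/W; Q = 147/877.0 = 0.168 W.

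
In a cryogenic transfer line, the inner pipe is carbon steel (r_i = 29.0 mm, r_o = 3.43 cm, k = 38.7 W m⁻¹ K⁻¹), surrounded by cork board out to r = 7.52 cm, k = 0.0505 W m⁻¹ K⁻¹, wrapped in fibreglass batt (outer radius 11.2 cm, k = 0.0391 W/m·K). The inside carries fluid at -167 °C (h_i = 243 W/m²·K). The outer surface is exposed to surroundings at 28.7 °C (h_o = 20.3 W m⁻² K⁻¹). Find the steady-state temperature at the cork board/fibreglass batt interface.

T = -50.3 °C

Resistance network (inner→outer):
  R'_conv,in = 1/(2πr h) = 1/(2π·0.0290·243) = 0.02258 m·K/W
  R'_carbon steel = ln(0.0343/0.0290)/(2πk) = 0.1678/(2π·38.7) = 6.903×10^-4 m·K/W
  R'_cork board = ln(0.0752/0.0343)/(2πk) = 0.7850/(2π·0.0505) = 2.474 m·K/W
  R'_fibreglass batt = ln(0.112/0.0752)/(2πk) = 0.3983/(2π·0.0391) = 1.621 m·K/W
  R'_conv,out = 1/(2πr h) = 1/(2π·0.112·20.3) = 0.07000 m·K/W
ΣR = 0.02258 + 6.903×10^-4 + 2.474 + 1.621 + 0.07000 = 4.188 m·K/W
Q' = ΔT/ΣR = (-167 °C − 28.7 °C)/4.188 = -46.73 W/m
From the inner boundary to the cork board/fibreglass batt interface, ΣR_partial = 2.497 m·K/W.
T_interface = T_in − Q'·ΣR_partial = -167 °C − (-46.73)(2.497) = -50.3 °C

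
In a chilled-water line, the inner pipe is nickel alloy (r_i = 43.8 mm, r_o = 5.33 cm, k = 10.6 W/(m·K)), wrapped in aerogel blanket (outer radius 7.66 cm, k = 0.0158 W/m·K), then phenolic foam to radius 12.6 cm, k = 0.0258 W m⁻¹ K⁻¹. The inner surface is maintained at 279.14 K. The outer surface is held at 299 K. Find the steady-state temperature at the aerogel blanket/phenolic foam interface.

T = 289.9 K

Series thermal resistances, inner to outer:
  R'_nickel alloy = ln(0.0533/0.0438)/(2πk) = 0.1963/(2π·10.6) = 0.002947 m·K/W
  R'_aerogel blanket = ln(0.0766/0.0533)/(2πk) = 0.3627/(2π·0.0158) = 3.653 m·K/W
  R'_phenolic foam = ln(0.126/0.0766)/(2πk) = 0.4977/(2π·0.0258) = 3.070 m·K/W
ΣR = 0.002947 + 3.653 + 3.070 = 6.726 m·K/W
Q' = ΔT/ΣR = (279.14 K − 299 K)/6.726 = -2.953 W/m
From the inner boundary to the aerogel blanket/phenolic foam interface, ΣR_partial = 3.656 m·K/W.
T_interface = T_in − Q'·ΣR_partial = 279.14 K − (-2.953)(3.656) = 289.9 K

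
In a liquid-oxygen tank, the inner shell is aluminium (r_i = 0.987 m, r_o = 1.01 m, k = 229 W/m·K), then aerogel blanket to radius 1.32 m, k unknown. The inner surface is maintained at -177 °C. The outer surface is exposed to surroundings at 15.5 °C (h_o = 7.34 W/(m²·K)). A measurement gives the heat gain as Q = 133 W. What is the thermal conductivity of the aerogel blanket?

ΣR = ΔT/Q = |-177 − 15.5|/133 = 1.447 K/W
Known resistances:
  R_aluminium = (1/0.987 − 1/1.01)/(4πk) = 0.02307/(4π·229) = 8.018×10^-6 K/W
  R_conv,out = 1/(4πr²h) = 1/(4π·1.32²·7.34) = 0.006222 K/W
R_aerogel blanket = ΣR − ΣR_known = 1.447 − 0.006230 = 1.441 K/W
(1/r₁−1/r₂)/(4πk) = 1.441 ⇒ k = 0.2325/(4π·1.441) = 0.0128 W/m·K

k = 0.0128 W/m·K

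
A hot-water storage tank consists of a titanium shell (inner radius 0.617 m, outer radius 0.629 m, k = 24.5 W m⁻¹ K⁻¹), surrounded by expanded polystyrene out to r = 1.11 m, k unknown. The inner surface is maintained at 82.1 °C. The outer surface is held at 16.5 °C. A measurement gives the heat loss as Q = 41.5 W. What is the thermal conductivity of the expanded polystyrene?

k = 0.0347 W/m·K

ΣR = ΔT/Q = |82.1 − 16.5|/41.5 = 1.581 K/W
Known resistances:
  R_titanium = (1/0.617 − 1/0.629)/(4πk) = 0.03092/(4π·24.5) = 1.004×10^-4 K/W
R_expanded polystyrene = ΣR − ΣR_known = 1.581 − 1.004×10^-4 = 1.581 K/W
(1/r₁−1/r₂)/(4πk) = 1.581 ⇒ k = 0.6889/(4π·1.581) = 0.0347 W/m·K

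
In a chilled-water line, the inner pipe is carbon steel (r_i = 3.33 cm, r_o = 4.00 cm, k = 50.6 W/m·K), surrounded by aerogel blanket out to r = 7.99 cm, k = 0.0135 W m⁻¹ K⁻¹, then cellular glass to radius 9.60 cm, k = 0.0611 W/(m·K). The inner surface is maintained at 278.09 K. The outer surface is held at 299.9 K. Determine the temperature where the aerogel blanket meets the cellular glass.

Treat each layer as a resistance in series:
  R'_carbon steel = ln(0.0400/0.0333)/(2πk) = 0.1833/(2π·50.6) = 5.766×10^-4 m·K/W
  R'_aerogel blanket = ln(0.0799/0.0400)/(2πk) = 0.6919/(2π·0.0135) = 8.157 m·K/W
  R'_cellular glass = ln(0.0960/0.0799)/(2πk) = 0.1836/(2π·0.0611) = 0.4782 m·K/W
ΣR = 5.766×10^-4 + 8.157 + 0.4782 = 8.636 m·K/W
Q' = ΔT/ΣR = (278.09 K − 299.9 K)/8.636 = -2.525 W/m
From the inner boundary to the aerogel blanket/cellular glass interface, ΣR_partial = 8.158 m·K/W.
T_interface = T_in − Q'·ΣR_partial = 278.09 K − (-2.525)(8.158) = 298.7 K

T = 298.7 K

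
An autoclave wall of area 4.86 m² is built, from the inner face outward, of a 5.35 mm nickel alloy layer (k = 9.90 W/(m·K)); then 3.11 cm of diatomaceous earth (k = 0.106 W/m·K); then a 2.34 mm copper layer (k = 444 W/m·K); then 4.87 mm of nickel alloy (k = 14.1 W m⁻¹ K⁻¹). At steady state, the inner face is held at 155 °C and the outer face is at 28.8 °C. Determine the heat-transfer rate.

Q = 2.08 kW

Treat each layer as a resistance in series:
  R_nickel alloy = L/(kA) = 0.00535/(9.90·4.86) = 1.112×10^-4 K/W
  R_diatomaceous earth = L/(kA) = 0.0311/(0.106·4.86) = 0.06037 K/W
  R_copper = L/(kA) = 0.00234/(444·4.86) = 1.084×10^-6 K/W
  R_nickel alloy = L/(kA) = 0.00487/(14.1·4.86) = 7.107×10^-5 K/W
ΣR = 1.112×10^-4 + 0.06037 + 1.084×10^-6 + 7.107×10^-5 = 0.06055 K/W
Q = ΔT/ΣR = (155 °C − 28.8 °C)/0.06055 = 2080 W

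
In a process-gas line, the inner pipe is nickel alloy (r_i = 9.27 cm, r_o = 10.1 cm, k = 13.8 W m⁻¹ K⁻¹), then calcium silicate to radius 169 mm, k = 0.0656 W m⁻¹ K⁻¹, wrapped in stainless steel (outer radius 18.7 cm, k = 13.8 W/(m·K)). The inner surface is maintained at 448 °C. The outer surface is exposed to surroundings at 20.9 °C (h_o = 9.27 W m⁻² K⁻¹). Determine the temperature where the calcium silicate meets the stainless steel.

Series thermal resistances, inner to outer:
  R'_nickel alloy = ln(0.101/0.0927)/(2πk) = 0.08575/(2π·13.8) = 9.890×10^-4 m·K/W
  R'_calcium silicate = ln(0.169/0.101)/(2πk) = 0.5148/(2π·0.0656) = 1.249 m·K/W
  R'_stainless steel = ln(0.187/0.169)/(2πk) = 0.1012/(2π·13.8) = 0.001167 m·K/W
  R'_conv,out = 1/(2πr h) = 1/(2π·0.187·9.27) = 0.09181 m·K/W
ΣR = 9.890×10^-4 + 1.249 + 0.001167 + 0.09181 = 1.343 m·K/W
Q' = ΔT/ΣR = (448 °C − 20.9 °C)/1.343 = 318.0 W/m
From the inner boundary to the calcium silicate/stainless steel interface, ΣR_partial = 1.250 m·K/W.
T_interface = T_in − Q'·ΣR_partial = 448 °C − (318.0)(1.250) = 50.5 °C

T = 50.5 °C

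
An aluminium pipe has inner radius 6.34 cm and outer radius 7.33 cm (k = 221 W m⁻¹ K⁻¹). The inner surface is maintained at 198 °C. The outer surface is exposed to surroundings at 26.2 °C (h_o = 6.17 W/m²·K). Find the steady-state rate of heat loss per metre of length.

Treat each layer as a resistance in series:
  R'_aluminium = ln(0.0733/0.0634)/(2πk) = 0.1451/(2π·221) = 1.045×10^-4 m·K/W
  R'_conv,out = 1/(2πr h) = 1/(2π·0.0733·6.17) = 0.3519 m·K/W
ΣR = 1.045×10^-4 + 0.3519 = 0.3520 m·K/W
Q' = ΔT/ΣR = (198 °C − 26.2 °C)/0.3520 = 488 W/m

Q' = 488 W/m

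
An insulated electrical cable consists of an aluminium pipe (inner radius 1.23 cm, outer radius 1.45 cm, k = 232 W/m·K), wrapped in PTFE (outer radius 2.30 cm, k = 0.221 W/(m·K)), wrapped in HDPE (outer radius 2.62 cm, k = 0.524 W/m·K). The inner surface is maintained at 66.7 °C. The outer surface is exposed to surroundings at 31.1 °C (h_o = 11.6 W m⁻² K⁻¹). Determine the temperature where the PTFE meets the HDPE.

T = 53.5 °C

Treat each layer as a resistance in series:
  R'_aluminium = ln(0.0145/0.0123)/(2πk) = 0.1645/(2π·232) = 1.129×10^-4 m·K/W
  R'_PTFE = ln(0.0230/0.0145)/(2πk) = 0.4613/(2π·0.221) = 0.3322 m·K/W
  R'_HDPE = ln(0.0262/0.0230)/(2πk) = 0.1303/(2π·0.524) = 0.03957 m·K/W
  R'_conv,out = 1/(2πr h) = 1/(2π·0.0262·11.6) = 0.5237 m·K/W
ΣR = 1.129×10^-4 + 0.3322 + 0.03957 + 0.5237 = 0.8956 m·K/W
Q' = ΔT/ΣR = (66.7 °C − 31.1 °C)/0.8956 = 39.75 W/m
From the inner boundary to the PTFE/HDPE interface, ΣR_partial = 0.3323 m·K/W.
T_interface = T_in − Q'·ΣR_partial = 66.7 °C − (39.75)(0.3323) = 53.5 °C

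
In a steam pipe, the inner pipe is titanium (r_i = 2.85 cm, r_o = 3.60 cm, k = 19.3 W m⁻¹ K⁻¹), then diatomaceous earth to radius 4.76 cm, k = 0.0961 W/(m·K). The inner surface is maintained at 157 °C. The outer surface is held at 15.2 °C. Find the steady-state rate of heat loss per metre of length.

Treat each layer as a resistance in series:
  R'_titanium = ln(0.0360/0.0285)/(2πk) = 0.2336/(2π·19.3) = 0.001926 m·K/W
  R'_diatomaceous earth = ln(0.0476/0.0360)/(2πk) = 0.2793/(2π·0.0961) = 0.4626 m·K/W
ΣR = 0.001926 + 0.4626 = 0.4645 m·K/W
Q' = ΔT/ΣR = (157 °C − 15.2 °C)/0.4645 = 305 W/m

Q' = 305 W/m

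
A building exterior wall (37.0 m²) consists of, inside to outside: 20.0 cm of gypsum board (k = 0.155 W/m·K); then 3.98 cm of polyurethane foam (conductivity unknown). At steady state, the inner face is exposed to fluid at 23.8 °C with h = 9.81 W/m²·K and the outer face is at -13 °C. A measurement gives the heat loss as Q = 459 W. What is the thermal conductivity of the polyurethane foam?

ΣR = ΔT/Q = |23.8 − -13|/459 = 0.08017 K/W
Known resistances:
  R_conv,in = 1/(hA) = 1/(9.81·37.0) = 0.002755 K/W
  R_gypsum board = L/(kA) = 0.200/(0.155·37.0) = 0.03487 K/W
R_polyurethane foam = ΣR − ΣR_known = 0.08017 − 0.03762 = 0.04255 K/W
L/(kA) = 0.04255 ⇒ k = 0.0398/(0.04255·37.0) = 0.0253 W/m·K

k = 0.0253 W/m·K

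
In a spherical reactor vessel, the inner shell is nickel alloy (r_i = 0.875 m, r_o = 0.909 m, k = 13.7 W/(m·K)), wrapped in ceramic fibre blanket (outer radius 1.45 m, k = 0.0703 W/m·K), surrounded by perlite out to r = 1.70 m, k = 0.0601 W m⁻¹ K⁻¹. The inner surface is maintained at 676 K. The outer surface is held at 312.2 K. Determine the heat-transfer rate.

Treat each layer as a resistance in series:
  R_nickel alloy = (1/0.875 − 1/0.909)/(4πk) = 0.04275/(4π·13.7) = 2.483×10^-4 K/W
  R_ceramic fibre blanket = (1/0.909 − 1/1.45)/(4πk) = 0.4105/(4π·0.0703) = 0.4646 K/W
  R_perlite = (1/1.45 − 1/1.70)/(4πk) = 0.1014/(4π·0.0601) = 0.1343 K/W
ΣR = 2.483×10^-4 + 0.4646 + 0.1343 = 0.5991 K/W
Q = ΔT/ΣR = (676 K − 312.2 K)/0.5991 = 607 W

Q = 607 W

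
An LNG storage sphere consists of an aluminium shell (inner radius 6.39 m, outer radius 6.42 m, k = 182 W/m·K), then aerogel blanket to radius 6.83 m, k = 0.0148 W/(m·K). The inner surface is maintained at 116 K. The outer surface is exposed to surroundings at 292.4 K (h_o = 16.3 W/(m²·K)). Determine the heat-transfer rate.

Q = 3500 W

Resistance network (inner→outer):
  R_aluminium = (1/6.39 − 1/6.42)/(4πk) = 7.313×10^-4/(4π·182) = 3.197×10^-7 K/W
  R_aerogel blanket = (1/6.42 − 1/6.83)/(4πk) = 0.009350/(4π·0.0148) = 0.05028 K/W
  R_conv,out = 1/(4πr²h) = 1/(4π·6.83²·16.3) = 1.047×10^-4 K/W
ΣR = 3.197×10^-7 + 0.05028 + 1.047×10^-4 = 0.05039 K/W
Q = ΔT/ΣR = (116 K − 292.4 K)/0.05039 = -3500 W
(Negative Q ⇒ heat flows inward; heat gain = 3500 W.)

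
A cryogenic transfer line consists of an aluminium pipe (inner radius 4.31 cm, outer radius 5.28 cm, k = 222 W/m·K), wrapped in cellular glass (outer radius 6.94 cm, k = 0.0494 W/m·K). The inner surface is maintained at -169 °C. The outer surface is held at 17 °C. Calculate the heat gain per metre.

Series thermal resistances, inner to outer:
  R'_aluminium = ln(0.0528/0.0431)/(2πk) = 0.2030/(2π·222) = 1.455×10^-4 m·K/W
  R'_cellular glass = ln(0.0694/0.0528)/(2πk) = 0.2734/(2π·0.0494) = 0.8808 m·K/W
ΣR = 1.455×10^-4 + 0.8808 = 0.8809 m·K/W
Q' = ΔT/ΣR = (-169 °C − 17 °C)/0.8809 = -211 W/m
(Negative Q' ⇒ heat flows inward; heat gain = 211 W/m.)

Q' = 211 W/m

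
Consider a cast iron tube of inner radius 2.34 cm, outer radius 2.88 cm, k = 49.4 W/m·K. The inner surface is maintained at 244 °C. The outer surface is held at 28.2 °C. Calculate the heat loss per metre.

Q' = 2πk·ΔT/ln(r₂/r₁) = 2π × 49.4 × 215.8 / ln(0.0288/0.0234) = 3.23×10^5 W/m

Q' = 3.23×10^5 W/m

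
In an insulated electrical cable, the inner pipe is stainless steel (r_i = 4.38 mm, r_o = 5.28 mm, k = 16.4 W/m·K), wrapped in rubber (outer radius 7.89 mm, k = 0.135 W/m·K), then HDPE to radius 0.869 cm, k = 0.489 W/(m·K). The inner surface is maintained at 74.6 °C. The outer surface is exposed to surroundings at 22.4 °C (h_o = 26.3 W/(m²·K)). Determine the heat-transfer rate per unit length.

Q' = 43.4 W/m

Treat each layer as a resistance in series:
  R'_stainless steel = ln(0.00528/0.00438)/(2πk) = 0.1869/(2π·16.4) = 0.001814 m·K/W
  R'_rubber = ln(0.00789/0.00528)/(2πk) = 0.4017/(2π·0.135) = 0.4735 m·K/W
  R'_HDPE = ln(0.00869/0.00789)/(2πk) = 0.09658/(2π·0.489) = 0.03143 m·K/W
  R'_conv,out = 1/(2πr h) = 1/(2π·0.00869·26.3) = 0.6964 m·K/W
ΣR = 0.001814 + 0.4735 + 0.03143 + 0.6964 = 1.203 m·K/W
Q' = ΔT/ΣR = (74.6 °C − 22.4 °C)/1.203 = 43.4 W/m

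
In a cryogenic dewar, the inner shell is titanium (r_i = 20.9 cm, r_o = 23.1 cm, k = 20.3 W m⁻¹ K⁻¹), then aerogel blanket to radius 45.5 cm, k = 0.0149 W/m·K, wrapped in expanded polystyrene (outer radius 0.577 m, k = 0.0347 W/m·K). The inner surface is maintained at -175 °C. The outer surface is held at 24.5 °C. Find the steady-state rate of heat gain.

Treat each layer as a resistance in series:
  R_titanium = (1/0.209 − 1/0.231)/(4πk) = 0.4557/(4π·20.3) = 0.001786 K/W
  R_aerogel blanket = (1/0.231 − 1/0.455)/(4πk) = 2.131/(4π·0.0149) = 11.38 K/W
  R_expanded polystyrene = (1/0.455 − 1/0.577)/(4πk) = 0.4647/(4π·0.0347) = 1.066 K/W
ΣR = 0.001786 + 11.38 + 1.066 = 12.45 K/W
Q = ΔT/ΣR = (-175 °C − 24.5 °C)/12.45 = -16.0 W
(Negative Q ⇒ heat flows inward; heat gain = 16.0 W.)

Q = 16.0 W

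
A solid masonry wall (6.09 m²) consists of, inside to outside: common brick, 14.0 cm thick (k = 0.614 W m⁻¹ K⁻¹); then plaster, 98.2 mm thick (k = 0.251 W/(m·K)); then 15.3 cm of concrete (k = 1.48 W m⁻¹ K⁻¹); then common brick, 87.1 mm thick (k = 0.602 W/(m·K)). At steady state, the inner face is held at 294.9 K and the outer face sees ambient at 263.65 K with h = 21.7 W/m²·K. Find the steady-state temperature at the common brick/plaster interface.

T = 287.1 K

Series thermal resistances, inner to outer:
  R_common brick = L/(kA) = 0.140/(0.614·6.09) = 0.03744 K/W
  R_plaster = L/(kA) = 0.0982/(0.251·6.09) = 0.06424 K/W
  R_concrete = L/(kA) = 0.153/(1.48·6.09) = 0.01698 K/W
  R_common brick = L/(kA) = 0.0871/(0.602·6.09) = 0.02376 K/W
  R_conv,out = 1/(hA) = 1/(21.7·6.09) = 0.007567 K/W
ΣR = 0.03744 + 0.06424 + 0.01698 + 0.02376 + 0.007567 = 0.1500 K/W
Q = ΔT/ΣR = (294.9 K − 263.65 K)/0.1500 = 208.3 W
From the inner boundary to the common brick/plaster interface, ΣR_partial = 0.03744 K/W.
T_interface = T_in − Q·ΣR_partial = 294.9 K − (208.3)(0.03744) = 287.1 K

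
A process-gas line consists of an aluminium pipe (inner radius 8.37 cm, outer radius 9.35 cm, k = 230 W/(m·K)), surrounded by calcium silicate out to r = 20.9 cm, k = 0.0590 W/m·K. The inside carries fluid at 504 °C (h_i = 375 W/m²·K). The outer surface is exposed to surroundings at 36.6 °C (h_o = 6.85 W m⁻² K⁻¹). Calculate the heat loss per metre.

Q' = 204 W/m

Resistance network (inner→outer):
  R'_conv,in = 1/(2πr h) = 1/(2π·0.0837·375) = 0.005071 m·K/W
  R'_aluminium = ln(0.0935/0.0837)/(2πk) = 0.1107/(2π·230) = 7.662×10^-5 m·K/W
  R'_calcium silicate = ln(0.209/0.0935)/(2πk) = 0.8044/(2π·0.0590) = 2.170 m·K/W
  R'_conv,out = 1/(2πr h) = 1/(2π·0.209·6.85) = 0.1112 m·K/W
ΣR = 0.005071 + 7.662×10^-5 + 2.170 + 0.1112 = 2.286 m·K/W
Q' = ΔT/ΣR = (504 °C − 36.6 °C)/2.286 = 204 W/m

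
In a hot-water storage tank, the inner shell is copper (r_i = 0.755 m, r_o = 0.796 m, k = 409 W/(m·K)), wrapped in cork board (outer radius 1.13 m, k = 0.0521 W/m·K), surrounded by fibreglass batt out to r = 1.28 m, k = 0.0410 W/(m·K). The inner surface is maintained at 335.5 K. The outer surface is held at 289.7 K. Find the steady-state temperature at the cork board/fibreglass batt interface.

Series thermal resistances, inner to outer:
  R_copper = (1/0.755 − 1/0.796)/(4πk) = 0.06822/(4π·409) = 1.327×10^-5 K/W
  R_cork board = (1/0.796 − 1/1.13)/(4πk) = 0.3713/(4π·0.0521) = 0.5672 K/W
  R_fibreglass batt = (1/1.13 − 1/1.28)/(4πk) = 0.1037/(4π·0.0410) = 0.2013 K/W
ΣR = 1.327×10^-5 + 0.5672 + 0.2013 = 0.7685 K/W
Q = ΔT/ΣR = (335.5 K − 289.7 K)/0.7685 = 59.60 W
From the inner boundary to the cork board/fibreglass batt interface, ΣR_partial = 0.5672 K/W.
T_interface = T_in − Q·ΣR_partial = 335.5 K − (59.60)(0.5672) = 301.7 K

T = 301.7 K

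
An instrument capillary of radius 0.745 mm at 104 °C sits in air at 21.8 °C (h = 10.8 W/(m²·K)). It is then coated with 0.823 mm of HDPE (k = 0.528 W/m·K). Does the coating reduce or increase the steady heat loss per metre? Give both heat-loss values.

increases: 4.16 → 8.54 W/m

Critical radius for a cylinder: r_cr = k/h = 0.0489 m = 4.89 cm.
Outer radius after coating: r₂ = 7.45×10^-4 + 8.23×10^-4 = 0.001568 m.
Since r₁ < r_cr and r₂ ≤ r_cr, the coating moves toward the maximum at r_cr — heat loss rises.
Bare: R = 1/(2πr₁h) = 19.78 m·K/W; Q = 82.2/19.78 = 4.16 W/m.
Coated: R = R_cond + R_conv = 9.623 m·K/W; Q = 82.2/9.623 = 8.54 W/m.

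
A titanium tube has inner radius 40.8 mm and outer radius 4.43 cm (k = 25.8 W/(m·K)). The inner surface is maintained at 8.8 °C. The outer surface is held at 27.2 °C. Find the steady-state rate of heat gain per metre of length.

Q' = 2πk·ΔT/ln(r₂/r₁) = 2π × 25.8 × 18.4 / ln(0.0443/0.0408) = 36200 W/m

Q' = 36200 W/m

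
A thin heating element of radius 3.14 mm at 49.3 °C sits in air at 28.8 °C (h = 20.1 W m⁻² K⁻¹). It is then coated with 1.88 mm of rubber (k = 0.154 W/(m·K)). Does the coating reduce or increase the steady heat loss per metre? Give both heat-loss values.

Critical radius for a cylinder: r_cr = k/h = 0.00766 m = 0.766 cm.
Outer radius after coating: r₂ = 0.00314 + 0.00188 = 0.00502 m.
Since r₁ < r_cr and r₂ ≤ r_cr, the coating moves toward the maximum at r_cr — heat loss rises.
Bare: R = 1/(2πr₁h) = 2.522 m·K/W; Q = 20.5/2.522 = 8.13 W/m.
Coated: R = R_cond + R_conv = 2.062 m·K/W; Q = 20.5/2.062 = 9.94 W/m.

increases: 8.13 → 9.94 W/m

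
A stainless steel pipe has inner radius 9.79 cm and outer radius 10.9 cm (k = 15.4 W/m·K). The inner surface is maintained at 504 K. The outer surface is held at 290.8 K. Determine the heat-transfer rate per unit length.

Q' = 192 kW/m

Q' = 2πk·ΔT/ln(r₂/r₁) = 2π × 15.4 × 213.2 / ln(0.109/0.0979) = 1.92×10^5 W/m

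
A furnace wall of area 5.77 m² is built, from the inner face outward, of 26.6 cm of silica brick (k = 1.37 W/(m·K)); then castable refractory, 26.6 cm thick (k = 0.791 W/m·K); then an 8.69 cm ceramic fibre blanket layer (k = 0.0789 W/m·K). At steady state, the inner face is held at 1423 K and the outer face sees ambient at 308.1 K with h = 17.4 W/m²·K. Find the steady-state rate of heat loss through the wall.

Treat each layer as a resistance in series:
  R_silica brick = L/(kA) = 0.266/(1.37·5.77) = 0.03365 K/W
  R_castable refractory = L/(kA) = 0.266/(0.791·5.77) = 0.05828 K/W
  R_ceramic fibre blanket = L/(kA) = 0.0869/(0.0789·5.77) = 0.1909 K/W
  R_conv,out = 1/(hA) = 1/(17.4·5.77) = 0.009960 K/W
ΣR = 0.03365 + 0.05828 + 0.1909 + 0.009960 = 0.2928 K/W
Q = ΔT/ΣR = (1423 K − 308.1 K)/0.2928 = 3810 W

Q = 3.81 kW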